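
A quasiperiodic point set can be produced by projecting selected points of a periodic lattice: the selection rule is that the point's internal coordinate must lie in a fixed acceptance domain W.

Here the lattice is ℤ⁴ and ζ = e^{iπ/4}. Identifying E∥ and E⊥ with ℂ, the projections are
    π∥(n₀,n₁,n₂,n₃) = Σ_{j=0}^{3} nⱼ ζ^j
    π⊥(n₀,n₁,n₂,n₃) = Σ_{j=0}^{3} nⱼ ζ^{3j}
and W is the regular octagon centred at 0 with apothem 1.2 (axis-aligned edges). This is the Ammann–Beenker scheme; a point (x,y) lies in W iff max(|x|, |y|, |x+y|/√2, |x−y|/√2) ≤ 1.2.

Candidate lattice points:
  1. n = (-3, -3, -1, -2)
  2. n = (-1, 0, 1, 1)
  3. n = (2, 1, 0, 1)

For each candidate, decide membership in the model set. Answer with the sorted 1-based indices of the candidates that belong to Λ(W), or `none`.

2

π⊥(n) = n₀ + n₁ζ³ + n₂ζ⁶ + n₃ζ⁹ where ζ = e^{iπ/4}.
#1 (-3, -3, -1, -2): internal (-2.292893, -2.535534); octagon support 3.414214 vs apothem 1.2 → ∉ W
#2 (-1, 0, 1, 1): internal (-0.292893, -0.292893); octagon support 0.414214 vs apothem 1.2 → ∈ W
#3 (2, 1, 0, 1): internal (2.000000, 1.414214); octagon support 2.414214 vs apothem 1.2 → ∉ W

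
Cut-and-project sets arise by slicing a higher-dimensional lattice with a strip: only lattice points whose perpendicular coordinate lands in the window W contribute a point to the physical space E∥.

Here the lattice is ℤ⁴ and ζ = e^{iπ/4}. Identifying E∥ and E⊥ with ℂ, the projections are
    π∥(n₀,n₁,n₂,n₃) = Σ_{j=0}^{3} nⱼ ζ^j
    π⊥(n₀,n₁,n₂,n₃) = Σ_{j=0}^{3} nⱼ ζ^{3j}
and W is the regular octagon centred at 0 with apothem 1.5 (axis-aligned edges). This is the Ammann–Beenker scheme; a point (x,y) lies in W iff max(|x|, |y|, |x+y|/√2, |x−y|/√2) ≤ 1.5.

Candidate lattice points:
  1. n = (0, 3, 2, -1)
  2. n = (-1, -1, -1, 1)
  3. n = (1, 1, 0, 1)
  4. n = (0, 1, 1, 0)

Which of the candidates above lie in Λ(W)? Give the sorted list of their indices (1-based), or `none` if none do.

2, 4

Internal map: ζ^{3j} for j=0..3 gives (1,0), (−√2/2,√2/2), (0,−1), (√2/2,√2/2).
#1 (0, 3, 2, -1): internal (-2.82843, -0.58579); octagon support 2.82843 vs apothem 1.5 → ∉ W
#2 (-1, -1, -1, 1): internal (0.41421, 1.00000); octagon support 1.00000 vs apothem 1.5 → ∈ W
#3 (1, 1, 0, 1): internal (1.00000, 1.41421); octagon support 1.70711 vs apothem 1.5 → ∉ W
#4 (0, 1, 1, 0): internal (-0.70711, -0.29289); octagon support 0.70711 vs apothem 1.5 → ∈ W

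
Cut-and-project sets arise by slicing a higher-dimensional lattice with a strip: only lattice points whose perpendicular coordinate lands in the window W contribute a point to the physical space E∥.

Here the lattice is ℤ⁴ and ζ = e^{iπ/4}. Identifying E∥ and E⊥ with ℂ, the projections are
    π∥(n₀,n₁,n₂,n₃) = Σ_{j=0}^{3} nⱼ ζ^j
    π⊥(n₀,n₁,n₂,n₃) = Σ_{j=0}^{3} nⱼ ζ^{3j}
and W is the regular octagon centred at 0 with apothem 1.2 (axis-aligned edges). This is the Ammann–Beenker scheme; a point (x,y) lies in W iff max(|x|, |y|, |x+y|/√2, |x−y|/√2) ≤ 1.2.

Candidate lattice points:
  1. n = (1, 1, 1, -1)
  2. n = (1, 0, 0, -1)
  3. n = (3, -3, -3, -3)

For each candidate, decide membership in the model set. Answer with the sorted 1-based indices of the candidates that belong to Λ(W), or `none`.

π⊥(n) = n₀ + n₁ζ³ + n₂ζ⁶ + n₃ζ⁹ where ζ = e^{iπ/4}.
#1 (1, 1, 1, -1): internal (-0.41421, -1.00000); octagon support 1.00000 vs apothem 1.2 → ∈ W
#2 (1, 0, 0, -1): internal (0.29289, -0.70711); octagon support 0.70711 vs apothem 1.2 → ∈ W
#3 (3, -3, -3, -3): internal (3.00000, -1.24264); octagon support 3.00000 vs apothem 1.2 → ∉ W

1, 2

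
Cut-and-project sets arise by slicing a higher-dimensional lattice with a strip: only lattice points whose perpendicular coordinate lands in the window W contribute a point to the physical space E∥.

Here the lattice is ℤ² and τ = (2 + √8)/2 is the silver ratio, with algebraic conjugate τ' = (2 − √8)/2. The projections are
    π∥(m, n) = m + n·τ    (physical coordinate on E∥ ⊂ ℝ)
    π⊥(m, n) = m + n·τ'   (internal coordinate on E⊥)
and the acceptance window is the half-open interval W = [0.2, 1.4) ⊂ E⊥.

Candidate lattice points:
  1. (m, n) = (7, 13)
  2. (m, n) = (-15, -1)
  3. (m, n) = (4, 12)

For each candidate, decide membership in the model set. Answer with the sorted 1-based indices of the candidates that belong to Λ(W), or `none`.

none

τ' = (2−√8)/2 ≈ -0.4142.
[1] lift (7,13): star map gives 1.6152; window check 0.2 ≤ 1.6152 < 1.4 is false → out
[2] lift (-15,-1): star map gives -14.5858; window check 0.2 ≤ -14.5858 < 1.4 is false → out
[3] lift (4,12): star map gives -0.9706; window check 0.2 ≤ -0.9706 < 1.4 is false → out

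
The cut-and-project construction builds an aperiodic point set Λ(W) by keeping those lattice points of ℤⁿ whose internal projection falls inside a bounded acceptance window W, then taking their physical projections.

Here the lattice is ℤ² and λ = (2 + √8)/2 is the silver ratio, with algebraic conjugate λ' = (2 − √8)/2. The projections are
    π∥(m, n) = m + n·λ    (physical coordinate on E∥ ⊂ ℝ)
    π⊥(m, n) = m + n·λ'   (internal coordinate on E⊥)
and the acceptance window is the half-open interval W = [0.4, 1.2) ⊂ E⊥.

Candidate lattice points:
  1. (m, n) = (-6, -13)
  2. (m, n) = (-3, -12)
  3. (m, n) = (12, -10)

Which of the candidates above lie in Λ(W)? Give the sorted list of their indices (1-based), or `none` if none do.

none

λ' = (2−√8)/2 ≈ -0.4142.
candidate 1: (m,n)=(-6,-13) → π∥ = -6-13·λ ≈ -37.3848, π⊥ = -6-13·λ' ≈ -0.6152 ∉ [0.4, 1.2) ⇒ out
candidate 2: (m,n)=(-3,-12) → π∥ = -3-12·λ ≈ -31.9706, π⊥ = -3-12·λ' ≈ 1.9706 ∉ [0.4, 1.2) ⇒ out
candidate 3: (m,n)=(12,-10) → π∥ = 12-10·λ ≈ -12.1421, π⊥ = 12-10·λ' ≈ 16.1421 ∉ [0.4, 1.2) ⇒ out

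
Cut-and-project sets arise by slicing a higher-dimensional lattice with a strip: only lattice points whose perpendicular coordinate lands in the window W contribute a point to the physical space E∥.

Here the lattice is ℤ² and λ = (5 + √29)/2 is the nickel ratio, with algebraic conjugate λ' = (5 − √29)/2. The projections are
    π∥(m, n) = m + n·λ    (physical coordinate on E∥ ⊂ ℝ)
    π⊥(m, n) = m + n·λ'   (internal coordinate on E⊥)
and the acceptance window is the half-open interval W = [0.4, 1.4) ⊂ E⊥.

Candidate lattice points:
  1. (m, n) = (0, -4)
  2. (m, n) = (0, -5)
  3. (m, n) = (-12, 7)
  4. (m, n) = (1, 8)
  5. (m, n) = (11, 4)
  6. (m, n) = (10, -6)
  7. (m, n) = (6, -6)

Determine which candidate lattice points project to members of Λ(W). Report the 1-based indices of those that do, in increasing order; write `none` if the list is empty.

1, 2

Numerically λ ≈ 5.19258 and λ' = −1/λ ≈ -0.19258.
[1] lift (0,-4): star map gives 0.77033; window check 0.4 ≤ 0.77033 < 1.4 is true → IN Λ
[2] lift (0,-5): star map gives 0.96291; window check 0.4 ≤ 0.96291 < 1.4 is true → IN Λ
[3] lift (-12,7): star map gives -13.34808; window check 0.4 ≤ -13.34808 < 1.4 is false → out
[4] lift (1,8): star map gives -0.54066; window check 0.4 ≤ -0.54066 < 1.4 is false → out
[5] lift (11,4): star map gives 10.22967; window check 0.4 ≤ 10.22967 < 1.4 is false → out
[6] lift (10,-6): star map gives 11.15549; window check 0.4 ≤ 11.15549 < 1.4 is false → out
[7] lift (6,-6): star map gives 7.15549; window check 0.4 ≤ 7.15549 < 1.4 is false → out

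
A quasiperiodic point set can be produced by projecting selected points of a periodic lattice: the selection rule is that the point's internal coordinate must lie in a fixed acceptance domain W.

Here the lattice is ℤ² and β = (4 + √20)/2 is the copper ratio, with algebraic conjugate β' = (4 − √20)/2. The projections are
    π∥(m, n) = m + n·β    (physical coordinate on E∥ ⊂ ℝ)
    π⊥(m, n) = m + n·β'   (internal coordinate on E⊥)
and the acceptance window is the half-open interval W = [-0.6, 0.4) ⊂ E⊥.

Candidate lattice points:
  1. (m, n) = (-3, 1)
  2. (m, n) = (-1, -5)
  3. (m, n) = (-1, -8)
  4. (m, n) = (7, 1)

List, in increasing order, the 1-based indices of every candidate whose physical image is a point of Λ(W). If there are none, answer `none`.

2

β' = (4−√20)/2 ≈ -0.2361.
candidate 1: (m,n)=(-3,1) → π∥ = -3+1·β ≈ 1.2361, π⊥ = -3+1·β' ≈ -3.2361 ∉ [-0.6, 0.4) ⇒ out
candidate 2: (m,n)=(-1,-5) → π∥ = -1-5·β ≈ -22.1803, π⊥ = -1-5·β' ≈ 0.1803 ∈ [-0.6, 0.4) ⇒ IN Λ
candidate 3: (m,n)=(-1,-8) → π∥ = -1-8·β ≈ -34.8885, π⊥ = -1-8·β' ≈ 0.8885 ∉ [-0.6, 0.4) ⇒ out
candidate 4: (m,n)=(7,1) → π∥ = 7+1·β ≈ 11.2361, π⊥ = 7+1·β' ≈ 6.7639 ∉ [-0.6, 0.4) ⇒ out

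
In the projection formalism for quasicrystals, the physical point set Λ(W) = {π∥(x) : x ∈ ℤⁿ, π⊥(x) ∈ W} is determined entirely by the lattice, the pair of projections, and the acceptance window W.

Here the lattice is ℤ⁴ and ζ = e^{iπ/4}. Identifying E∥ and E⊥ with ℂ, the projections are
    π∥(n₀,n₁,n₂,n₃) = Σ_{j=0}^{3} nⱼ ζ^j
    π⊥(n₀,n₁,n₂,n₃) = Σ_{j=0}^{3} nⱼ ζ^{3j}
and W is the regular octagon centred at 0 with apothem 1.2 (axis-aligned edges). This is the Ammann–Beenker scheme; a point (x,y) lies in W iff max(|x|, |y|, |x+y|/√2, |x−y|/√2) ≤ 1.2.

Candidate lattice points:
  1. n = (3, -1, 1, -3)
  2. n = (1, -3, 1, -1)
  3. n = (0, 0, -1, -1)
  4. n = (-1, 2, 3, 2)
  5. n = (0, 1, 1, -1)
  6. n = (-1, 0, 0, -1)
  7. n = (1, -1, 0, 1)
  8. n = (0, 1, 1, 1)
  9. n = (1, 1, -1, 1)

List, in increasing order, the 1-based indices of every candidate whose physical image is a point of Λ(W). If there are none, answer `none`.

Internal map: ζ^{3j} for j=0..3 gives (1,0), (−√2/2,√2/2), (0,−1), (√2/2,√2/2).
#1 (3, -1, 1, -3): internal (1.58579, -3.82843); octagon support 3.82843 vs apothem 1.2 → ∉ W
#2 (1, -3, 1, -1): internal (2.41421, -3.82843); octagon support 4.41421 vs apothem 1.2 → ∉ W
#3 (0, 0, -1, -1): internal (-0.70711, 0.29289); octagon support 0.70711 vs apothem 1.2 → ∈ W
#4 (-1, 2, 3, 2): internal (-1.00000, -0.17157); octagon support 1.00000 vs apothem 1.2 → ∈ W
#5 (0, 1, 1, -1): internal (-1.41421, -1.00000); octagon support 1.70711 vs apothem 1.2 → ∉ W
#6 (-1, 0, 0, -1): internal (-1.70711, -0.70711); octagon support 1.70711 vs apothem 1.2 → ∉ W
#7 (1, -1, 0, 1): internal (2.41421, 0.00000); octagon support 2.41421 vs apothem 1.2 → ∉ W
#8 (0, 1, 1, 1): internal (0.00000, 0.41421); octagon support 0.41421 vs apothem 1.2 → ∈ W
#9 (1, 1, -1, 1): internal (1.00000, 2.41421); octagon support 2.41421 vs apothem 1.2 → ∉ W

3, 4, 8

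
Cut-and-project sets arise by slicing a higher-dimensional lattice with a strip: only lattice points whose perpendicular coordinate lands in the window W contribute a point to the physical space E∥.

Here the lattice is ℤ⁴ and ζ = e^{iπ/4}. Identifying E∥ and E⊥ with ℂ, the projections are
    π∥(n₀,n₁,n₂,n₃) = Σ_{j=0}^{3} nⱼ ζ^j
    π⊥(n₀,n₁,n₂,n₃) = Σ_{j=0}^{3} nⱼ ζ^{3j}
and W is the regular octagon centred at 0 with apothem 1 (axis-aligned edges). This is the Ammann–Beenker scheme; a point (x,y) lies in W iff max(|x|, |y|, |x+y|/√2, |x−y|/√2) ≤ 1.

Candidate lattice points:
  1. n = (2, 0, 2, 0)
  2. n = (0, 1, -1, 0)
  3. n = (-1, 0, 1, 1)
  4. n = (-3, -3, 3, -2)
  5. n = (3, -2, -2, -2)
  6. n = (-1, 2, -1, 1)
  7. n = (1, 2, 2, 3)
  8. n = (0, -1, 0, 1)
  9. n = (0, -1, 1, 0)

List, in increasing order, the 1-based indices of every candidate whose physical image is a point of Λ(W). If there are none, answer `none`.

With ζ = e^{iπ/4} the internal vectors are ζ^0,ζ^3,ζ^6,ζ^9.
#1 (2, 0, 2, 0): internal (2.0000, -2.0000); octagon support 2.8284 vs apothem 1 → ∉ W
#2 (0, 1, -1, 0): internal (-0.7071, 1.7071); octagon support 1.7071 vs apothem 1 → ∉ W
#3 (-1, 0, 1, 1): internal (-0.2929, -0.2929); octagon support 0.4142 vs apothem 1 → ∈ W
#4 (-3, -3, 3, -2): internal (-2.2929, -6.5355); octagon support 6.5355 vs apothem 1 → ∉ W
#5 (3, -2, -2, -2): internal (3.0000, -0.8284); octagon support 3.0000 vs apothem 1 → ∉ W
#6 (-1, 2, -1, 1): internal (-1.7071, 3.1213); octagon support 3.4142 vs apothem 1 → ∉ W
#7 (1, 2, 2, 3): internal (1.7071, 1.5355); octagon support 2.2929 vs apothem 1 → ∉ W
#8 (0, -1, 0, 1): internal (1.4142, 0.0000); octagon support 1.4142 vs apothem 1 → ∉ W
#9 (0, -1, 1, 0): internal (0.7071, -1.7071); octagon support 1.7071 vs apothem 1 → ∉ W

3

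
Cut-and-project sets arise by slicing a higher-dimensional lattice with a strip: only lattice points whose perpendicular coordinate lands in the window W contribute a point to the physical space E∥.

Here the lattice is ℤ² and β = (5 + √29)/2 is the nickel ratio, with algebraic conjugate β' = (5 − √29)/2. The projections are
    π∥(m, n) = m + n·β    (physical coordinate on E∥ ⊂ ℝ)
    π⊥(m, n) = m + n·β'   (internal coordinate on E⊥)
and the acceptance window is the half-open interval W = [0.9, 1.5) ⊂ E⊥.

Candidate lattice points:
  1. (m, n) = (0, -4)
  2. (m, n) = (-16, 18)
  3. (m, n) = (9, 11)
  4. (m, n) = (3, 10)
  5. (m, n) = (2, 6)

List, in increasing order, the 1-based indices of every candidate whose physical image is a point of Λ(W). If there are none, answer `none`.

4

Compute β' = (5−√29)/2 = -0.19258, so π⊥(m,n) = m -0.19258·n.
candidate 1: (m,n)=(0,-4) → π∥ = 0-4·β ≈ -20.77033, π⊥ = 0-4·β' ≈ 0.77033 ∉ [0.9, 1.5) ⇒ out
candidate 2: (m,n)=(-16,18) → π∥ = -16+18·β ≈ 77.46648, π⊥ = -16+18·β' ≈ -19.46648 ∉ [0.9, 1.5) ⇒ out
candidate 3: (m,n)=(9,11) → π∥ = 9+11·β ≈ 66.11841, π⊥ = 9+11·β' ≈ 6.88159 ∉ [0.9, 1.5) ⇒ out
candidate 4: (m,n)=(3,10) → π∥ = 3+10·β ≈ 54.92582, π⊥ = 3+10·β' ≈ 1.07418 ∈ [0.9, 1.5) ⇒ IN Λ
candidate 5: (m,n)=(2,6) → π∥ = 2+6·β ≈ 33.15549, π⊥ = 2+6·β' ≈ 0.84451 ∉ [0.9, 1.5) ⇒ out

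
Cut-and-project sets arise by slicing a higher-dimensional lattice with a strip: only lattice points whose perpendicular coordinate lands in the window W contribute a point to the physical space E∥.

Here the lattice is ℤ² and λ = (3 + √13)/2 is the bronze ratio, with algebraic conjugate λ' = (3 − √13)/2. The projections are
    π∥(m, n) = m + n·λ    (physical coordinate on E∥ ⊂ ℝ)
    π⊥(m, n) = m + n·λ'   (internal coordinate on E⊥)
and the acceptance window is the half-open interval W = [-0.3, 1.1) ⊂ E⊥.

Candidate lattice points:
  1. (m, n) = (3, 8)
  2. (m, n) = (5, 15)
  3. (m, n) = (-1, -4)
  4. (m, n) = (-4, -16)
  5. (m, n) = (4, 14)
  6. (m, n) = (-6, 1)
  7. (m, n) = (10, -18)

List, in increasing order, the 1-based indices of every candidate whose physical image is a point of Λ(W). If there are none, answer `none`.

1, 2, 3, 4, 5

Numerically λ ≈ 3.302776 and λ' = −1/λ ≈ -0.302776.
#1 (3,8): internal coord 3 + (8)·λ' = +0.577795; +0.577795 ∈ [-0.3, 1.1) → IN Λ
#2 (5,15): internal coord 5 + (15)·λ' = +0.458365; +0.458365 ∈ [-0.3, 1.1) → IN Λ
#3 (-1,-4): internal coord -1 + (-4)·λ' = +0.211103; +0.211103 ∈ [-0.3, 1.1) → IN Λ
#4 (-4,-16): internal coord -4 + (-16)·λ' = +0.844410; +0.844410 ∈ [-0.3, 1.1) → IN Λ
#5 (4,14): internal coord 4 + (14)·λ' = -0.238859; -0.238859 ∈ [-0.3, 1.1) → IN Λ
#6 (-6,1): internal coord -6 + (1)·λ' = -6.302776; -6.302776 ∉ [-0.3, 1.1) → out
#7 (10,-18): internal coord 10 + (-18)·λ' = +15.449961; +15.449961 ∉ [-0.3, 1.1) → out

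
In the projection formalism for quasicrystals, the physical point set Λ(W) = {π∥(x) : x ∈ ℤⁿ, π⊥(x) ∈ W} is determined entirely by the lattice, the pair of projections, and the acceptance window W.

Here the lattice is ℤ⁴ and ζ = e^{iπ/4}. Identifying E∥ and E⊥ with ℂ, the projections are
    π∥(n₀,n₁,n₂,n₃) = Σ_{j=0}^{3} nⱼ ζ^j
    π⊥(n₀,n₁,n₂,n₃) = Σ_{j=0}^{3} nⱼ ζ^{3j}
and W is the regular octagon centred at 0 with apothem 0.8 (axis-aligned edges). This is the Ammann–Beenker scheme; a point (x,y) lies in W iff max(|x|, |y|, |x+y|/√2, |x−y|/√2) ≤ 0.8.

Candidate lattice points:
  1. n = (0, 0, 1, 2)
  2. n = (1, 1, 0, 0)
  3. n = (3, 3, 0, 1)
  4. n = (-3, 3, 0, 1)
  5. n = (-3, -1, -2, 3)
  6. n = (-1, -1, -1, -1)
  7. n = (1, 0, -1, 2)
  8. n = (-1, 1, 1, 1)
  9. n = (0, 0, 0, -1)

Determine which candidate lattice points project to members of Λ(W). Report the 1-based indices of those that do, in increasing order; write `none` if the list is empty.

Internal map: ζ^{3j} for j=0..3 gives (1,0), (−√2/2,√2/2), (0,−1), (√2/2,√2/2).
#1 (0, 0, 1, 2): internal (1.414214, 0.414214); octagon support 1.414214 vs apothem 0.8 → ∉ W
#2 (1, 1, 0, 0): internal (0.292893, 0.707107); octagon support 0.707107 vs apothem 0.8 → ∈ W
#3 (3, 3, 0, 1): internal (1.585786, 2.828427); octagon support 3.121320 vs apothem 0.8 → ∉ W
#4 (-3, 3, 0, 1): internal (-4.414214, 2.828427); octagon support 5.121320 vs apothem 0.8 → ∉ W
#5 (-3, -1, -2, 3): internal (-0.171573, 3.414214); octagon support 3.414214 vs apothem 0.8 → ∉ W
#6 (-1, -1, -1, -1): internal (-1.000000, -0.414214); octagon support 1.000000 vs apothem 0.8 → ∉ W
#7 (1, 0, -1, 2): internal (2.414214, 2.414214); octagon support 3.414214 vs apothem 0.8 → ∉ W
#8 (-1, 1, 1, 1): internal (-1.000000, 0.414214); octagon support 1.000000 vs apothem 0.8 → ∉ W
#9 (0, 0, 0, -1): internal (-0.707107, -0.707107); octagon support 1.000000 vs apothem 0.8 → ∉ W

2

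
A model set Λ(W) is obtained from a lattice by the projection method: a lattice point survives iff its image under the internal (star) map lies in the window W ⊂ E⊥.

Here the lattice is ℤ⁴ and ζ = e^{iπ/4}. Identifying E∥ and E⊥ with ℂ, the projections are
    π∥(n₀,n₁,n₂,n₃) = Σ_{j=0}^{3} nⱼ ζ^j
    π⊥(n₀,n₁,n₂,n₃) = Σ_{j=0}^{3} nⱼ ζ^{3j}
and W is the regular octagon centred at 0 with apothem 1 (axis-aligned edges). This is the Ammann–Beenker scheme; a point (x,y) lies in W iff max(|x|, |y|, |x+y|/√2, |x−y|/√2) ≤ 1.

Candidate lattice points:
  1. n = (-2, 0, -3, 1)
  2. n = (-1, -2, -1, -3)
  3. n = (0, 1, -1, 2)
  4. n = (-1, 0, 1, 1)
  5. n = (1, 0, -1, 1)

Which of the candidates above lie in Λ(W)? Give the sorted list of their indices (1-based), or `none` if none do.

Internal map: ζ^{3j} for j=0..3 gives (1,0), (−√2/2,√2/2), (0,−1), (√2/2,√2/2).
#1 (-2, 0, -3, 1): internal (-1.292893, 3.707107); octagon support 3.707107 vs apothem 1 → ∉ W
#2 (-1, -2, -1, -3): internal (-1.707107, -2.535534); octagon support 3.000000 vs apothem 1 → ∉ W
#3 (0, 1, -1, 2): internal (0.707107, 3.121320); octagon support 3.121320 vs apothem 1 → ∉ W
#4 (-1, 0, 1, 1): internal (-0.292893, -0.292893); octagon support 0.414214 vs apothem 1 → ∈ W
#5 (1, 0, -1, 1): internal (1.707107, 1.707107); octagon support 2.414214 vs apothem 1 → ∉ W

4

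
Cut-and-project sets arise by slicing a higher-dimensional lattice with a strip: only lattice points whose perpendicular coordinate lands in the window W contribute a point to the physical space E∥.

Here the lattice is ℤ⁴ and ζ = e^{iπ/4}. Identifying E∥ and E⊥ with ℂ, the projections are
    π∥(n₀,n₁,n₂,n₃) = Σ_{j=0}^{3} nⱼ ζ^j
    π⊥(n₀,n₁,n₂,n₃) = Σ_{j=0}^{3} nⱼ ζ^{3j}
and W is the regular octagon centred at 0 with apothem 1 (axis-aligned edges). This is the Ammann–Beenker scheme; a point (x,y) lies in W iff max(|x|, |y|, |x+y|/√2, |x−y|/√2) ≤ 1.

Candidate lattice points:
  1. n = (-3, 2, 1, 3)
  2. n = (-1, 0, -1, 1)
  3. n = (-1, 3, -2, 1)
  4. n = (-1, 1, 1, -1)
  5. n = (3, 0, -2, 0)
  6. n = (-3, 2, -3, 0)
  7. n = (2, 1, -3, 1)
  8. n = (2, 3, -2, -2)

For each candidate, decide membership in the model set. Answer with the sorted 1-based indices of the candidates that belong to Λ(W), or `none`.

none

With ζ = e^{iπ/4} the internal vectors are ζ^0,ζ^3,ζ^6,ζ^9.
#1 (-3, 2, 1, 3): internal (-2.29289, 2.53553); octagon support 3.41421 vs apothem 1 → ∉ W
#2 (-1, 0, -1, 1): internal (-0.29289, 1.70711); octagon support 1.70711 vs apothem 1 → ∉ W
#3 (-1, 3, -2, 1): internal (-2.41421, 4.82843); octagon support 5.12132 vs apothem 1 → ∉ W
#4 (-1, 1, 1, -1): internal (-2.41421, -1.00000); octagon support 2.41421 vs apothem 1 → ∉ W
#5 (3, 0, -2, 0): internal (3.00000, 2.00000); octagon support 3.53553 vs apothem 1 → ∉ W
#6 (-3, 2, -3, 0): internal (-4.41421, 4.41421); octagon support 6.24264 vs apothem 1 → ∉ W
#7 (2, 1, -3, 1): internal (2.00000, 4.41421); octagon support 4.53553 vs apothem 1 → ∉ W
#8 (2, 3, -2, -2): internal (-1.53553, 2.70711); octagon support 3.00000 vs apothem 1 → ∉ W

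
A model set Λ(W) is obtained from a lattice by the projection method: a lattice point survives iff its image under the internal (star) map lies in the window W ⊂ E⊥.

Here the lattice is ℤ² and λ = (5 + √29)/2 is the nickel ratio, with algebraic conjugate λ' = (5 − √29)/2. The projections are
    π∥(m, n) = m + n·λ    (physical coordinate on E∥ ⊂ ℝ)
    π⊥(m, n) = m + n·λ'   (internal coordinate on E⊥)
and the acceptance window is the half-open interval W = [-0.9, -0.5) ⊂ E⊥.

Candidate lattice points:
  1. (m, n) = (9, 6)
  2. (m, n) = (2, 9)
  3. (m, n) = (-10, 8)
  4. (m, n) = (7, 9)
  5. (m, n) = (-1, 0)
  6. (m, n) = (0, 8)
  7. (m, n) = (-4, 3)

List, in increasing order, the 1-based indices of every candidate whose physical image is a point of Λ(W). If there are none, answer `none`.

none

Compute λ' = (5−√29)/2 = -0.1926, so π⊥(m,n) = m -0.1926·n.
candidate 1: (m,n)=(9,6) → π∥ = 9+6·λ ≈ 40.1555, π⊥ = 9+6·λ' ≈ 7.8445 ∉ [-0.9, -0.5) ⇒ out
candidate 2: (m,n)=(2,9) → π∥ = 2+9·λ ≈ 48.7332, π⊥ = 2+9·λ' ≈ 0.2668 ∉ [-0.9, -0.5) ⇒ out
candidate 3: (m,n)=(-10,8) → π∥ = -10+8·λ ≈ 31.5407, π⊥ = -10+8·λ' ≈ -11.5407 ∉ [-0.9, -0.5) ⇒ out
candidate 4: (m,n)=(7,9) → π∥ = 7+9·λ ≈ 53.7332, π⊥ = 7+9·λ' ≈ 5.2668 ∉ [-0.9, -0.5) ⇒ out
candidate 5: (m,n)=(-1,0) → π∥ = -1+0·λ ≈ -1.0000, π⊥ = -1+0·λ' ≈ -1.0000 ∉ [-0.9, -0.5) ⇒ out
candidate 6: (m,n)=(0,8) → π∥ = 0+8·λ ≈ 41.5407, π⊥ = 0+8·λ' ≈ -1.5407 ∉ [-0.9, -0.5) ⇒ out
candidate 7: (m,n)=(-4,3) → π∥ = -4+3·λ ≈ 11.5777, π⊥ = -4+3·λ' ≈ -4.5777 ∉ [-0.9, -0.5) ⇒ out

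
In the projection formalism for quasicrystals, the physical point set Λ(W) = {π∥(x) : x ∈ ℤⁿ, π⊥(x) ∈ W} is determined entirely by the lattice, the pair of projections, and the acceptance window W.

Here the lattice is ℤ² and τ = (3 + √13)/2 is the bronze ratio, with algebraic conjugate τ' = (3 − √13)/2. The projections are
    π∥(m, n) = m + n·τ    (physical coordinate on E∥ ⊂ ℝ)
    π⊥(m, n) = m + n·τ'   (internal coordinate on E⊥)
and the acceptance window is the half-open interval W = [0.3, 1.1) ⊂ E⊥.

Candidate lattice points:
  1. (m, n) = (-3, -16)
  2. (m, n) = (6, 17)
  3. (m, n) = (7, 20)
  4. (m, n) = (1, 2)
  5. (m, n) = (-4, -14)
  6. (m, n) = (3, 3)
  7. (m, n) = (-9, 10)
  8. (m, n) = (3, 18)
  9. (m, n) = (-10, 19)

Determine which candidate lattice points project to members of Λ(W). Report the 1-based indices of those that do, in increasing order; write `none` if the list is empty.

2, 3, 4

Compute τ' = (3−√13)/2 = -0.30278, so π⊥(m,n) = m -0.30278·n.
#1 (-3,-16): internal coord -3 + (-16)·τ' = +1.84441; +1.84441 ∉ [0.3, 1.1) → out
#2 (6,17): internal coord 6 + (17)·τ' = +0.85281; +0.85281 ∈ [0.3, 1.1) → IN Λ
#3 (7,20): internal coord 7 + (20)·τ' = +0.94449; +0.94449 ∈ [0.3, 1.1) → IN Λ
#4 (1,2): internal coord 1 + (2)·τ' = +0.39445; +0.39445 ∈ [0.3, 1.1) → IN Λ
#5 (-4,-14): internal coord -4 + (-14)·τ' = +0.23886; +0.23886 ∉ [0.3, 1.1) → out
#6 (3,3): internal coord 3 + (3)·τ' = +2.09167; +2.09167 ∉ [0.3, 1.1) → out
#7 (-9,10): internal coord -9 + (10)·τ' = -12.02776; -12.02776 ∉ [0.3, 1.1) → out
#8 (3,18): internal coord 3 + (18)·τ' = -2.44996; -2.44996 ∉ [0.3, 1.1) → out
#9 (-10,19): internal coord -10 + (19)·τ' = -15.75274; -15.75274 ∉ [0.3, 1.1) → out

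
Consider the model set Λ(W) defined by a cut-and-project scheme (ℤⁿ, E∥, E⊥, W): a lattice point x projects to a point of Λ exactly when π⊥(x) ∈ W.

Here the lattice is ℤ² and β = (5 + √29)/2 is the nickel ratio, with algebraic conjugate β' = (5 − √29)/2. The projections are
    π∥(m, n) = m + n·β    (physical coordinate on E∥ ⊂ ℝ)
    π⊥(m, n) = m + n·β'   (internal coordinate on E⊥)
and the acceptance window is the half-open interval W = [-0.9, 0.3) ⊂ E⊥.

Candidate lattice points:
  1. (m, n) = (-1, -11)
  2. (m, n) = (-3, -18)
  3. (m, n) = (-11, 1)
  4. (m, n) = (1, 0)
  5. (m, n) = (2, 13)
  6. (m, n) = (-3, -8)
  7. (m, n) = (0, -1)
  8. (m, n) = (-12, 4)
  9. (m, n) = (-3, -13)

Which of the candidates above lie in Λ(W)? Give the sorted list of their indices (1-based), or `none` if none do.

Compute β' = (5−√29)/2 = -0.1926, so π⊥(m,n) = m -0.1926·n.
#1 (-1,-11): internal coord -1 + (-11)·β' = +1.1184; +1.1184 ∉ [-0.9, 0.3) → out
#2 (-3,-18): internal coord -3 + (-18)·β' = +0.4665; +0.4665 ∉ [-0.9, 0.3) → out
#3 (-11,1): internal coord -11 + (1)·β' = -11.1926; -11.1926 ∉ [-0.9, 0.3) → out
#4 (1,0): internal coord 1 + (0)·β' = +1.0000; +1.0000 ∉ [-0.9, 0.3) → out
#5 (2,13): internal coord 2 + (13)·β' = -0.5036; -0.5036 ∈ [-0.9, 0.3) → IN Λ
#6 (-3,-8): internal coord -3 + (-8)·β' = -1.4593; -1.4593 ∉ [-0.9, 0.3) → out
#7 (0,-1): internal coord 0 + (-1)·β' = +0.1926; +0.1926 ∈ [-0.9, 0.3) → IN Λ
#8 (-12,4): internal coord -12 + (4)·β' = -12.7703; -12.7703 ∉ [-0.9, 0.3) → out
#9 (-3,-13): internal coord -3 + (-13)·β' = -0.4964; -0.4964 ∈ [-0.9, 0.3) → IN Λ

5, 7, 9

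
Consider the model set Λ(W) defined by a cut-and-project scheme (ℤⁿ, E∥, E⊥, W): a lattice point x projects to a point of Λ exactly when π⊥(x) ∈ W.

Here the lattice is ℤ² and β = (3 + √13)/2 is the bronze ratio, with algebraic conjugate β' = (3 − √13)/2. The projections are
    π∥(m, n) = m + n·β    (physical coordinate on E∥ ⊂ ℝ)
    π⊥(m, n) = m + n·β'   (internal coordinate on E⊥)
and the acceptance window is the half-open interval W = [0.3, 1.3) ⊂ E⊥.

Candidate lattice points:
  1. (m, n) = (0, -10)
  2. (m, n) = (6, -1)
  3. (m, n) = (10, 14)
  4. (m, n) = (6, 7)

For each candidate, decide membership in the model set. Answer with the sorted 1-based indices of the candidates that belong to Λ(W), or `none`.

none

Compute β' = (3−√13)/2 = -0.302776, so π⊥(m,n) = m -0.302776·n.
[1] lift (0,-10): star map gives 3.027756; window check 0.3 ≤ 3.027756 < 1.3 is false → out
[2] lift (6,-1): star map gives 6.302776; window check 0.3 ≤ 6.302776 < 1.3 is false → out
[3] lift (10,14): star map gives 5.761141; window check 0.3 ≤ 5.761141 < 1.3 is false → out
[4] lift (6,7): star map gives 3.880571; window check 0.3 ≤ 3.880571 < 1.3 is false → out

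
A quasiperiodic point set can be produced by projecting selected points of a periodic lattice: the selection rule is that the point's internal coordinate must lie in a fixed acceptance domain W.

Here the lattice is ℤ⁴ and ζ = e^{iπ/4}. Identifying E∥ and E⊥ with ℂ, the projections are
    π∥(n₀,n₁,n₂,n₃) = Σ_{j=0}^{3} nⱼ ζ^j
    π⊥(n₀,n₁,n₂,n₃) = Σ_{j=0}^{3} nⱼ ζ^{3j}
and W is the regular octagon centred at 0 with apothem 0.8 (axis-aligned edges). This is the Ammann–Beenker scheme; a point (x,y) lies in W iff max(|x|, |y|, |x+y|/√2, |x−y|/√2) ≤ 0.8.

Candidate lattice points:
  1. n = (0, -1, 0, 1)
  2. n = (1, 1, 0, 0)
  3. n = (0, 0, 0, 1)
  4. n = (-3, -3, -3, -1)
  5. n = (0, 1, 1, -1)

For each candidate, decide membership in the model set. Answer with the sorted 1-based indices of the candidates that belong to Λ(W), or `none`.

With ζ = e^{iπ/4} the internal vectors are ζ^0,ζ^3,ζ^6,ζ^9.
candidate 1: n = (0, -1, 0, 1) → π⊥ ≈ (+1.4142, +0.0000); max(|x|,|y|,|x±y|/√2) = 1.4142 > 0.8 ⇒ ∉ W
candidate 2: n = (1, 1, 0, 0) → π⊥ ≈ (+0.2929, +0.7071); max(|x|,|y|,|x±y|/√2) = 0.7071 ≤ 0.8 ⇒ ∈ W
candidate 3: n = (0, 0, 0, 1) → π⊥ ≈ (+0.7071, +0.7071); max(|x|,|y|,|x±y|/√2) = 1.0000 > 0.8 ⇒ ∉ W
candidate 4: n = (-3, -3, -3, -1) → π⊥ ≈ (-1.5858, +0.1716); max(|x|,|y|,|x±y|/√2) = 1.5858 > 0.8 ⇒ ∉ W
candidate 5: n = (0, 1, 1, -1) → π⊥ ≈ (-1.4142, -1.0000); max(|x|,|y|,|x±y|/√2) = 1.7071 > 0.8 ⇒ ∉ W

2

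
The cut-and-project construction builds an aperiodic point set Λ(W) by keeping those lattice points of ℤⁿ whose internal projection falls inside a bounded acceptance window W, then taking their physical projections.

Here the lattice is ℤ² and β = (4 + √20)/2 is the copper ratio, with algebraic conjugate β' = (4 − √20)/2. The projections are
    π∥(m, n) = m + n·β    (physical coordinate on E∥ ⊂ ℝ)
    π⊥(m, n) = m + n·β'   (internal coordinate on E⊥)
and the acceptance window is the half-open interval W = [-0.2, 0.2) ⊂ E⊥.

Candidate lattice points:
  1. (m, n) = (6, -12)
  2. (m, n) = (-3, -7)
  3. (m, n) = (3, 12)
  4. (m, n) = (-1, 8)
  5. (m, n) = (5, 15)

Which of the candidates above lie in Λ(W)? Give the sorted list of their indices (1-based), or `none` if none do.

β' = (4−√20)/2 ≈ -0.236068.
candidate 1: (m,n)=(6,-12) → π∥ = 6-12·β ≈ -44.832816, π⊥ = 6-12·β' ≈ 8.832816 ∉ [-0.2, 0.2) ⇒ out
candidate 2: (m,n)=(-3,-7) → π∥ = -3-7·β ≈ -32.652476, π⊥ = -3-7·β' ≈ -1.347524 ∉ [-0.2, 0.2) ⇒ out
candidate 3: (m,n)=(3,12) → π∥ = 3+12·β ≈ 53.832816, π⊥ = 3+12·β' ≈ 0.167184 ∈ [-0.2, 0.2) ⇒ IN Λ
candidate 4: (m,n)=(-1,8) → π∥ = -1+8·β ≈ 32.888544, π⊥ = -1+8·β' ≈ -2.888544 ∉ [-0.2, 0.2) ⇒ out
candidate 5: (m,n)=(5,15) → π∥ = 5+15·β ≈ 68.541020, π⊥ = 5+15·β' ≈ 1.458980 ∉ [-0.2, 0.2) ⇒ out

3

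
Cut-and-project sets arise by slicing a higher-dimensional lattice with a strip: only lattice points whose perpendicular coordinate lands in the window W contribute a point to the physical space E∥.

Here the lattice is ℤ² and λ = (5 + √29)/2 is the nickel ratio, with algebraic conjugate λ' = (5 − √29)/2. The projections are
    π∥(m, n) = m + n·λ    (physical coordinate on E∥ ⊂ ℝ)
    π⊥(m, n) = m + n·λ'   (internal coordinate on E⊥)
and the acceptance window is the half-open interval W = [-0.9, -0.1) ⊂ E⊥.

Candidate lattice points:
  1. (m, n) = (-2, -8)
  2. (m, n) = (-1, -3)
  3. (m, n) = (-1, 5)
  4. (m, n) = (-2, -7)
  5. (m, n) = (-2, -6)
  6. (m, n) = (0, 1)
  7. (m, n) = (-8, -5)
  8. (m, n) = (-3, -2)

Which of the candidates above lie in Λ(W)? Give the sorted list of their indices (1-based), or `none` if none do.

Compute λ' = (5−√29)/2 = -0.1926, so π⊥(m,n) = m -0.1926·n.
[1] lift (-2,-8): star map gives -0.4593; window check -0.9 ≤ -0.4593 < -0.1 is true → IN Λ
[2] lift (-1,-3): star map gives -0.4223; window check -0.9 ≤ -0.4223 < -0.1 is true → IN Λ
[3] lift (-1,5): star map gives -1.9629; window check -0.9 ≤ -1.9629 < -0.1 is false → out
[4] lift (-2,-7): star map gives -0.6519; window check -0.9 ≤ -0.6519 < -0.1 is true → IN Λ
[5] lift (-2,-6): star map gives -0.8445; window check -0.9 ≤ -0.8445 < -0.1 is true → IN Λ
[6] lift (0,1): star map gives -0.1926; window check -0.9 ≤ -0.1926 < -0.1 is true → IN Λ
[7] lift (-8,-5): star map gives -7.0371; window check -0.9 ≤ -7.0371 < -0.1 is false → out
[8] lift (-3,-2): star map gives -2.6148; window check -0.9 ≤ -2.6148 < -0.1 is false → out

1, 2, 4, 5, 6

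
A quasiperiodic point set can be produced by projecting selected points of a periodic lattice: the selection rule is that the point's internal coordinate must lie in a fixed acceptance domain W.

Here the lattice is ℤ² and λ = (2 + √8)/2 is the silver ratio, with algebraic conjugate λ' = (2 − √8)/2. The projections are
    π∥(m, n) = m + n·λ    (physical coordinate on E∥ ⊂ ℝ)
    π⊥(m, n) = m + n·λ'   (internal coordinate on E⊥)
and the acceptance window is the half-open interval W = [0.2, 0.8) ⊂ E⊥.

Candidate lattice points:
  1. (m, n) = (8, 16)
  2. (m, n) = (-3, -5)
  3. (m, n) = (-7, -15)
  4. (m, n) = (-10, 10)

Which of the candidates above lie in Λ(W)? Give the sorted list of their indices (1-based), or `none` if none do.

Compute λ' = (2−√8)/2 = -0.41421, so π⊥(m,n) = m -0.41421·n.
[1] lift (8,16): star map gives 1.37258; window check 0.2 ≤ 1.37258 < 0.8 is false → out
[2] lift (-3,-5): star map gives -0.92893; window check 0.2 ≤ -0.92893 < 0.8 is false → out
[3] lift (-7,-15): star map gives -0.78680; window check 0.2 ≤ -0.78680 < 0.8 is false → out
[4] lift (-10,10): star map gives -14.14214; window check 0.2 ≤ -14.14214 < 0.8 is false → out

none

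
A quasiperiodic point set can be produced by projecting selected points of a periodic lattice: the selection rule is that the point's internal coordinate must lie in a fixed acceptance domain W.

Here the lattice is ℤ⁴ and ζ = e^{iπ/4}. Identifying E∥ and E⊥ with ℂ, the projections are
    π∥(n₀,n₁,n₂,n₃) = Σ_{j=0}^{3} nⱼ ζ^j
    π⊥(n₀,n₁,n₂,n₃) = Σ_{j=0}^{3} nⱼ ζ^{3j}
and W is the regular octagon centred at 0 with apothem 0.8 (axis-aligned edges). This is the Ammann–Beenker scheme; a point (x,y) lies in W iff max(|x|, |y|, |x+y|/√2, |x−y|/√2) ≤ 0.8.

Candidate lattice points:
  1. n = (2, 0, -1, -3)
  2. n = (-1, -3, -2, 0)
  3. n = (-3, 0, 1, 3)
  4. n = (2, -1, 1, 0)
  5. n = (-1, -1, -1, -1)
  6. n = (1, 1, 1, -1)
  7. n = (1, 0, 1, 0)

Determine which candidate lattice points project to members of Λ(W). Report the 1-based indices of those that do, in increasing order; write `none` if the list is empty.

none

With ζ = e^{iπ/4} the internal vectors are ζ^0,ζ^3,ζ^6,ζ^9.
#1 (2, 0, -1, -3): internal (-0.1213, -1.1213); octagon support 1.1213 vs apothem 0.8 → ∉ W
#2 (-1, -3, -2, 0): internal (1.1213, -0.1213); octagon support 1.1213 vs apothem 0.8 → ∉ W
#3 (-3, 0, 1, 3): internal (-0.8787, 1.1213); octagon support 1.4142 vs apothem 0.8 → ∉ W
#4 (2, -1, 1, 0): internal (2.7071, -1.7071); octagon support 3.1213 vs apothem 0.8 → ∉ W
#5 (-1, -1, -1, -1): internal (-1.0000, -0.4142); octagon support 1.0000 vs apothem 0.8 → ∉ W
#6 (1, 1, 1, -1): internal (-0.4142, -1.0000); octagon support 1.0000 vs apothem 0.8 → ∉ W
#7 (1, 0, 1, 0): internal (1.0000, -1.0000); octagon support 1.4142 vs apothem 0.8 → ∉ W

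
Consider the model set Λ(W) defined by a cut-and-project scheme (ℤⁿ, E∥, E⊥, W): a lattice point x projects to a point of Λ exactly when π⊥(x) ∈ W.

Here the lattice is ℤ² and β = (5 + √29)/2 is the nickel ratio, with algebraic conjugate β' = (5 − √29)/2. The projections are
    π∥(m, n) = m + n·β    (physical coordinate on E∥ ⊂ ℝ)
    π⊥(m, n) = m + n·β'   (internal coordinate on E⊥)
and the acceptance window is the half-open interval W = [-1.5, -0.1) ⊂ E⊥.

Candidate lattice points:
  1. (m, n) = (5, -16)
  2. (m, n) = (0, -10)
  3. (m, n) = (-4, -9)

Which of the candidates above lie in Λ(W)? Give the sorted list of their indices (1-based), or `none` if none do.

none

Numerically β ≈ 5.192582 and β' = −1/β ≈ -0.192582.
[1] lift (5,-16): star map gives 8.081318; window check -1.5 ≤ 8.081318 < -0.1 is false → out
[2] lift (0,-10): star map gives 1.925824; window check -1.5 ≤ 1.925824 < -0.1 is false → out
[3] lift (-4,-9): star map gives -2.266758; window check -1.5 ≤ -2.266758 < -0.1 is false → out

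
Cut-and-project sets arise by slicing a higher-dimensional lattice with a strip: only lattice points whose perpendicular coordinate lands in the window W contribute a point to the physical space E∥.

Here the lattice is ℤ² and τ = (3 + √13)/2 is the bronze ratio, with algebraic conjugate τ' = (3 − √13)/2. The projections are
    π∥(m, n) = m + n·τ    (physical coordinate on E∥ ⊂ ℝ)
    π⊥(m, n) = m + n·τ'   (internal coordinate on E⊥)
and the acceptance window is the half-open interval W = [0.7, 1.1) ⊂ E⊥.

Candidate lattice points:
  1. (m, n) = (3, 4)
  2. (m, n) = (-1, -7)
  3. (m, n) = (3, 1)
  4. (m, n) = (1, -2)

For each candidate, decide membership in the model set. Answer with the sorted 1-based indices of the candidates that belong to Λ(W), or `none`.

none

τ' = (3−√13)/2 ≈ -0.3028.
candidate 1: (m,n)=(3,4) → π∥ = 3+4·τ ≈ 16.2111, π⊥ = 3+4·τ' ≈ 1.7889 ∉ [0.7, 1.1) ⇒ out
candidate 2: (m,n)=(-1,-7) → π∥ = -1-7·τ ≈ -24.1194, π⊥ = -1-7·τ' ≈ 1.1194 ∉ [0.7, 1.1) ⇒ out
candidate 3: (m,n)=(3,1) → π∥ = 3+1·τ ≈ 6.3028, π⊥ = 3+1·τ' ≈ 2.6972 ∉ [0.7, 1.1) ⇒ out
candidate 4: (m,n)=(1,-2) → π∥ = 1-2·τ ≈ -5.6056, π⊥ = 1-2·τ' ≈ 1.6056 ∉ [0.7, 1.1) ⇒ out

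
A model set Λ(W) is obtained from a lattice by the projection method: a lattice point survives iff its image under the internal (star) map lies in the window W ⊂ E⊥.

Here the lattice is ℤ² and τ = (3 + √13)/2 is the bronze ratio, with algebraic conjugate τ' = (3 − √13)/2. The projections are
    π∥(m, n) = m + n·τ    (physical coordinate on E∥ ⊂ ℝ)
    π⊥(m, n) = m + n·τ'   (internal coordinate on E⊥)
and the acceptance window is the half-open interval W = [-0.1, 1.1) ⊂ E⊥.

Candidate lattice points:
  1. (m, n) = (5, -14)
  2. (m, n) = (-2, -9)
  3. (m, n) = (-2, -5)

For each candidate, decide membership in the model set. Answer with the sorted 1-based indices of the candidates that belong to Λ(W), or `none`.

τ' = (3−√13)/2 ≈ -0.3028.
candidate 1: (m,n)=(5,-14) → π∥ = 5-14·τ ≈ -41.2389, π⊥ = 5-14·τ' ≈ 9.2389 ∉ [-0.1, 1.1) ⇒ out
candidate 2: (m,n)=(-2,-9) → π∥ = -2-9·τ ≈ -31.7250, π⊥ = -2-9·τ' ≈ 0.7250 ∈ [-0.1, 1.1) ⇒ IN Λ
candidate 3: (m,n)=(-2,-5) → π∥ = -2-5·τ ≈ -18.5139, π⊥ = -2-5·τ' ≈ -0.4861 ∉ [-0.1, 1.1) ⇒ out

2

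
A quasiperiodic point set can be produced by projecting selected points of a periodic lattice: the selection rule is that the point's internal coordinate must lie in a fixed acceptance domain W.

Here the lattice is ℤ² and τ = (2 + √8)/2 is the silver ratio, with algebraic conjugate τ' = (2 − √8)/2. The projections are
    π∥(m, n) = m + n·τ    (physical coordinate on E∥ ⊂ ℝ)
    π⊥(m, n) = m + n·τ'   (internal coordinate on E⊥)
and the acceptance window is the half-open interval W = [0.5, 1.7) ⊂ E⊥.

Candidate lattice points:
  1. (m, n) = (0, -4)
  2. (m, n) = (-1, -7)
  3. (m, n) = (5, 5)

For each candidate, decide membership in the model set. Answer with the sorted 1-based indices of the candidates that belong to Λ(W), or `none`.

Compute τ' = (2−√8)/2 = -0.4142, so π⊥(m,n) = m -0.4142·n.
candidate 1: (m,n)=(0,-4) → π∥ = 0-4·τ ≈ -9.6569, π⊥ = 0-4·τ' ≈ 1.6569 ∈ [0.5, 1.7) ⇒ IN Λ
candidate 2: (m,n)=(-1,-7) → π∥ = -1-7·τ ≈ -17.8995, π⊥ = -1-7·τ' ≈ 1.8995 ∉ [0.5, 1.7) ⇒ out
candidate 3: (m,n)=(5,5) → π∥ = 5+5·τ ≈ 17.0711, π⊥ = 5+5·τ' ≈ 2.9289 ∉ [0.5, 1.7) ⇒ out

1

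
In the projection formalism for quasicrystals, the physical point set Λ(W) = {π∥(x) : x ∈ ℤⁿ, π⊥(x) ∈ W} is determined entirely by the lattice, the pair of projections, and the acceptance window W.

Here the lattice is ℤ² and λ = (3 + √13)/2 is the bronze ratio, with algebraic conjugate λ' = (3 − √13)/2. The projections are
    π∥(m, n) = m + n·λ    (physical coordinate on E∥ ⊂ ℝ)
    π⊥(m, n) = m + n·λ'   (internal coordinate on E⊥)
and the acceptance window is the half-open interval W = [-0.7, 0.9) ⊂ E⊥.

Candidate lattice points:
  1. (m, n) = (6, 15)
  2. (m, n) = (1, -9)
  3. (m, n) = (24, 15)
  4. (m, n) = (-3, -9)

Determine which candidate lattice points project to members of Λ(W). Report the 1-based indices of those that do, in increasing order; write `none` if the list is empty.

4

Compute λ' = (3−√13)/2 = -0.3028, so π⊥(m,n) = m -0.3028·n.
candidate 1: (m,n)=(6,15) → π∥ = 6+15·λ ≈ 55.5416, π⊥ = 6+15·λ' ≈ 1.4584 ∉ [-0.7, 0.9) ⇒ out
candidate 2: (m,n)=(1,-9) → π∥ = 1-9·λ ≈ -28.7250, π⊥ = 1-9·λ' ≈ 3.7250 ∉ [-0.7, 0.9) ⇒ out
candidate 3: (m,n)=(24,15) → π∥ = 24+15·λ ≈ 73.5416, π⊥ = 24+15·λ' ≈ 19.4584 ∉ [-0.7, 0.9) ⇒ out
candidate 4: (m,n)=(-3,-9) → π∥ = -3-9·λ ≈ -32.7250, π⊥ = -3-9·λ' ≈ -0.2750 ∈ [-0.7, 0.9) ⇒ IN Λ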